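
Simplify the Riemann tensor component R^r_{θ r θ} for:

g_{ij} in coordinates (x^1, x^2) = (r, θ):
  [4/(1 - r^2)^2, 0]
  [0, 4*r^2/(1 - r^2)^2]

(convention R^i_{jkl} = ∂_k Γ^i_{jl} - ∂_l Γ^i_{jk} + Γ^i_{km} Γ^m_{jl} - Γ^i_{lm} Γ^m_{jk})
Non-zero Christoffel symbols (Γ^k_{ij} = Γ^k_{ji}):
Γ^r_{r r} = 2*r/(1 - r^2)
Γ^r_{θ θ} = (r^3 + r)/(r^2 - 1)
Γ^θ_{r θ} = (-r^2 - 1)/(r^3 - r)
R^r_{θ r θ} = ∂_r Γ^r_{θ θ} - ∂_θ Γ^r_{θ r} + Γ^r_{r m} Γ^m_{θ θ} - Γ^r_{θ m} Γ^m_{θ r}
  = ((r^4 - 4*r^2 - 1)/(r^2 - 1)^2) - (0) + (-2*r^2*(r^2 + 1)/(r^2 - 1)^2) - (-(r^2 + 1)^2/(r^2 - 1)^2) = -4*r^2/(r^2 - 1)^2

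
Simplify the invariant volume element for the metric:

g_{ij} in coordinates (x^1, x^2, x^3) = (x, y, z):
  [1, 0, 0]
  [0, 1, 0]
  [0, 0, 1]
det(g) = 1
√|det(g)| = 1
Volume element: dV = 1 dx dy dz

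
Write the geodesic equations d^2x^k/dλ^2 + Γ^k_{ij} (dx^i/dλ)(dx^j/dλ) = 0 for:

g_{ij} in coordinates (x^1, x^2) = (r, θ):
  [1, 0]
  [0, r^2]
Geodesic equation: d^2x^k/dλ^2 + Γ^k_{ij} (dx^i/dλ)(dx^j/dλ) = 0.
Non-zero Christoffel symbols:
Γ^r_{θ θ} = -r
Γ^θ_{r θ} = 1/r
Substituting (the symmetric pair Γ^k_{ij}, Γ^k_{ji} combines into a factor 2):
d^2r/dλ^2 - r (dθ/dλ)^2 = 0
d^2θ/dλ^2 + (2/r) (dr/dλ)(dθ/dλ) = 0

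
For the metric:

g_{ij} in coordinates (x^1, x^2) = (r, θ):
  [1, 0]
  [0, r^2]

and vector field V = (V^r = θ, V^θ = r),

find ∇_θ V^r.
Non-zero Christoffel symbols:
Γ^r_{θ θ} = -r
Γ^θ_{r θ} = 1/r
∇_θ V^r = ∂_θ V^r + Γ^r_{θ j} V^j
  = (1) + (0)(θ) + (-r)(r)
  = 1 - r^2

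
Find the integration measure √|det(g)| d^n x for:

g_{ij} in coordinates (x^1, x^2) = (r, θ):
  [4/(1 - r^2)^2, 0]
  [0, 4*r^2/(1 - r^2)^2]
det(g) = 16*r^2/(1 - r^2)^4
√|det(g)| = 4*r/(r^2 - 1)^2
Volume element: dV = 4*r/(r^2 - 1)^2 dr dθ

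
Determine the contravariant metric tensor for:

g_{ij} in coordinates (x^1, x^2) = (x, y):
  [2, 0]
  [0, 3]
The metric is diagonal, so g^{ij} is diagonal with entries 1/g_{ii}: diag(1/2, 1/3).
g^{ij}:
  [1/2, 0]
  [0, 1/3]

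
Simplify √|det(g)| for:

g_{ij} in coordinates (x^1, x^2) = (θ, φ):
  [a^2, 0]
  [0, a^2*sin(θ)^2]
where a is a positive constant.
det(g) = a^4*sin(θ)^2
√|det(g)| = a^2*sin(θ) (taking 0 < θ < π so that |sin(θ)| = sin(θ))
Volume element: dV = a^2*sin(θ) dθ dφ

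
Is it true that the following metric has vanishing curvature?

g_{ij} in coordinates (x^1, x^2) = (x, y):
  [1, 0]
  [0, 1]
All metric components are constant, so every Christoffel symbol vanishes and R^i_{jkl} = 0.
Yes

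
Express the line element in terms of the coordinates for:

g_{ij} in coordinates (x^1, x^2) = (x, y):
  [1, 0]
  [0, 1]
ds^2 = g_{ij} dx^i dx^j; only the non-zero components contribute.
ds^2 = dx^2 + dy^2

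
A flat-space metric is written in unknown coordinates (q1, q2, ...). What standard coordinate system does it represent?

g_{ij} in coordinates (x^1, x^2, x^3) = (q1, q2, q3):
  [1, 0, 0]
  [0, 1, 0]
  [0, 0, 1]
All components are constant and the metric is the identity, i.e. orthonormal rectilinear coordinates.
Cartesian (3D) coordinates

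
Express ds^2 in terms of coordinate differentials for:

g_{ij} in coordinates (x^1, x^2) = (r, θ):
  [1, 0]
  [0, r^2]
ds^2 = g_{ij} dx^i dx^j; only the non-zero components contribute.
ds^2 = dr^2 + r^2 dθ^2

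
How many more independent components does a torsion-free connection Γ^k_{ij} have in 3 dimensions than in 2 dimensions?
Independent components in n dimensions: n × n(n+1)/2 = n^2(n+1)/2.
3D: 3 × 6 = 18
2D: 2 × 3 = 6
Difference = 18 - 6 = 12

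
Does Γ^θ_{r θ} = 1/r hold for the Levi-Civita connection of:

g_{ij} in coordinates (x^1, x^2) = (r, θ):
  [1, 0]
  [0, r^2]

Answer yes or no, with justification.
Γ^θ_{r θ} = (1/2) g^{θθ} (∂_r g_{θθ} + ∂_θ g_{θr} - ∂_θ g_{rθ}) = (1/2)(1/r^2)((2*r) + (0) - (0)) = 1/r
This equals the proposed value 1/r.
Yes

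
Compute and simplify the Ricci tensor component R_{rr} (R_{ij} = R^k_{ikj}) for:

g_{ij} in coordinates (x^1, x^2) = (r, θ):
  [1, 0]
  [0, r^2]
Non-zero Christoffel symbols (Γ^k_{ij} = Γ^k_{ji}):
Γ^r_{θ θ} = -r
Γ^θ_{r θ} = 1/r
R^r_{r r r} = 0 (a repeated index in an antisymmetric pair)
R^θ_{r θ r} = ∂_θ Γ^θ_{r r} - ∂_r Γ^θ_{r θ} + Γ^θ_{θ m} Γ^m_{r r} - Γ^θ_{r m} Γ^m_{r θ}
  = (0) - (-1/r^2) + (0) - (1/r^2) = 0
R_{rr} = R^r_{r r r} + R^θ_{r θ r} = (0) + (0) = 0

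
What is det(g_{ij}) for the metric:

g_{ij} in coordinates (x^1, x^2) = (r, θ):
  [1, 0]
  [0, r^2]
For a 2×2 metric: det(g) = g_{11}·g_{22} - g_{12}·g_{21}
= (1)·(r^2) - (0)·(0)
= r^2 - 0
det(g) = r^2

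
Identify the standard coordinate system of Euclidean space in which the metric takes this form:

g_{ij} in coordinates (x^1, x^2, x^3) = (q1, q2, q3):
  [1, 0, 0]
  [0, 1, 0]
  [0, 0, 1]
All components are constant and the metric is the identity, i.e. orthonormal rectilinear coordinates.
Cartesian (3D) coordinates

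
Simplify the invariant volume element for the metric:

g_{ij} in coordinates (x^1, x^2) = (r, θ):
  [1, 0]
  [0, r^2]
det(g) = r^2
√|det(g)| = r
Volume element: dV = r dr dθ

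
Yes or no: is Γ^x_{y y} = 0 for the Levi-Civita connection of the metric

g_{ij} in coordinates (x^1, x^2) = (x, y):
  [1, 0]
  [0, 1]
Γ^x_{y y} = (1/2) g^{xx} (∂_y g_{xy} + ∂_y g_{xy} - ∂_x g_{yy}) = (1/2)(1)((0) + (0) - (0)) = 0
This equals the proposed value 0.
Yes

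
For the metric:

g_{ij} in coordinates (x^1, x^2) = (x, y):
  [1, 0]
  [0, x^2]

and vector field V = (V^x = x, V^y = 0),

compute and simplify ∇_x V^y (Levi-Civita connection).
Non-zero Christoffel symbols:
Γ^x_{y y} = -x
Γ^y_{x y} = 1/x
∇_x V^y = ∂_x V^y + Γ^y_{x j} V^j
  = (0) + (0)(x) + (1/x)(0)
  = 0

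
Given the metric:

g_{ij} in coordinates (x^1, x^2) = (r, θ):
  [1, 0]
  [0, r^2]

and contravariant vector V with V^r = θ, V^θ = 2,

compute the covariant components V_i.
V_i = g_{ij} V^j:
V_r = (1)(θ) + (0)(2) = θ
V_θ = (0)(θ) + (r^2)(2) = 2*r^2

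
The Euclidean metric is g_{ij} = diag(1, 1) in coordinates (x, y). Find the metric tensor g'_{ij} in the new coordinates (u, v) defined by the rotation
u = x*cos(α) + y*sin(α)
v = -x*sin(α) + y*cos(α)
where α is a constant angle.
Invert the transformation: x = u*cos(α) - v*sin(α), y = u*sin(α) + v*cos(α)
g'_{ij} = (∂x^k/∂x'^i)(∂x^l/∂x'^j) g_{kl}; with g_{kl} = δ_{kl} this is Σ_k (∂x^k/∂x'^i)(∂x^k/∂x'^j).
Jacobian: ∂x/∂u = cos(α), ∂x/∂v = -sin(α), ∂y/∂u = sin(α), ∂y/∂v = cos(α)
g'_{uu} = (cos(α))(cos(α)) + (sin(α))(sin(α)) = 1
g'_{uv} = (cos(α))(-sin(α)) + (sin(α))(cos(α)) = 0
g'_{vv} = (-sin(α))(-sin(α)) + (cos(α))(cos(α)) = 1
g'_{ij} = diag(1, 1)
The Euclidean metric is invariant under rotations.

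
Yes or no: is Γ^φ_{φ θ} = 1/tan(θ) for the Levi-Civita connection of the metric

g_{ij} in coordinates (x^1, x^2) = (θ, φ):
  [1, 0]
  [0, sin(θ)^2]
Γ^φ_{φ θ} = (1/2) g^{φφ} (∂_φ g_{φθ} + ∂_θ g_{φφ} - ∂_φ g_{φθ}) = (1/2)(1/sin(θ)^2)((0) + (sin(2*θ)) - (0)) = 1/tan(θ)
This equals the proposed value 1/tan(θ).
Yes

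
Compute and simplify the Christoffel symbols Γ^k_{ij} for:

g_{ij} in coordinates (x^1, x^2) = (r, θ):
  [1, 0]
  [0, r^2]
Using Γ^k_{ij} = (1/2) g^{km} (∂_i g_{mj} + ∂_j g_{mi} - ∂_m g_{ij}); the metric is diagonal, so only the m = k term contributes.
Non-zero symbols (using the symmetry Γ^k_{ij} = Γ^k_{ji}):
Γ^r_{θ θ} = (1/2) g^{rr} (∂_θ g_{rθ} + ∂_θ g_{rθ} - ∂_r g_{θθ}) = (1/2)(1)((0) + (0) - (2*r)) = -r
Γ^θ_{r θ} = (1/2) g^{θθ} (∂_r g_{θθ} + ∂_θ g_{θr} - ∂_θ g_{rθ}) = (1/2)(1/r^2)((2*r) + (0) - (0)) = 1/r
All other Christoffel symbols are zero.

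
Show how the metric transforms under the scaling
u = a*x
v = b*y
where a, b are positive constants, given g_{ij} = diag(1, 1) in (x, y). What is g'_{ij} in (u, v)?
Invert the transformation: x = u/a, y = v/b
g'_{ij} = (∂x^k/∂x'^i)(∂x^l/∂x'^j) g_{kl}; with g_{kl} = δ_{kl} this is Σ_k (∂x^k/∂x'^i)(∂x^k/∂x'^j).
Jacobian: ∂x/∂u = 1/a, ∂x/∂v = 0, ∂y/∂u = 0, ∂y/∂v = 1/b
g'_{uu} = (1/a)(1/a) + (0)(0) = 1/a^2
g'_{uv} = (1/a)(0) + (0)(1/b) = 0
g'_{vv} = (0)(0) + (1/b)(1/b) = 1/b^2
g'_{ij} = diag(1/a^2, 1/b^2)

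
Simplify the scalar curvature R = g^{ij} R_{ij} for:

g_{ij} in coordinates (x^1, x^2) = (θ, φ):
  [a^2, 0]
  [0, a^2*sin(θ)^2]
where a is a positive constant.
Non-zero Christoffel symbols (Γ^k_{ij} = Γ^k_{ji}):
Γ^θ_{φ φ} = -sin(2*θ)/2
Γ^φ_{θ φ} = 1/tan(θ)
Ricci tensor (R_{ij} = R^k_{ikj}): R_{θθ} = 1, R_{θφ} = 0, R_{φφ} = sin(θ)^2
Inverse metric: g^{θθ} = 1/a^2, g^{φφ} = 1/(a^2*sin(θ)^2)
R = g^{ij} R_{ij} = (1/a^2)(1) + (1/(a^2*sin(θ)^2))(sin(θ)^2) = 2/a^2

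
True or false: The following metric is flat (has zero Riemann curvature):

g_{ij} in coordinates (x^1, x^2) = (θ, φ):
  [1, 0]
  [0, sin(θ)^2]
Non-zero Christoffel symbols:
Γ^θ_{φ φ} = -sin(2*θ)/2
Γ^φ_{θ φ} = 1/tan(θ)
Ricci tensor: R_{θθ} = 1, R_{θφ} = 0, R_{φφ} = sin(θ)^2
The Ricci tensor is non-zero, so the Riemann tensor is non-zero: not flat.
False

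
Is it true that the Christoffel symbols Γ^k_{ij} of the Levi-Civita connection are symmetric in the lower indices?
The Levi-Civita connection is torsion-free, which is exactly Γ^k_{ij} = Γ^k_{ji}.
Yes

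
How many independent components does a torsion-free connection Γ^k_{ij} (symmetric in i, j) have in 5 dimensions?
Γ^k_{ij} has n choices for the upper index and n(n+1)/2 independent symmetric lower index pairs.
Total = 5 × 5×6/2 = 5 × 15 = 75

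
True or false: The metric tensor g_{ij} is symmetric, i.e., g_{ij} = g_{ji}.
By definition the metric is a symmetric bilinear form, g_{ij} = g_{ji}.
True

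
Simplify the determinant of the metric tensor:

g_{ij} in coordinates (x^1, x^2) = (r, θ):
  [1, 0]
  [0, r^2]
For a 2×2 metric: det(g) = g_{11}·g_{22} - g_{12}·g_{21}
= (1)·(r^2) - (0)·(0)
= r^2 - 0
det(g) = r^2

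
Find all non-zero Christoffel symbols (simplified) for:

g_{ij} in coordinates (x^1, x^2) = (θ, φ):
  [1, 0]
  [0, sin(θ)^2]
Using Γ^k_{ij} = (1/2) g^{km} (∂_i g_{mj} + ∂_j g_{mi} - ∂_m g_{ij}); the metric is diagonal, so only the m = k term contributes.
Non-zero symbols (using the symmetry Γ^k_{ij} = Γ^k_{ji}):
Γ^θ_{φ φ} = (1/2) g^{θθ} (∂_φ g_{θφ} + ∂_φ g_{θφ} - ∂_θ g_{φφ}) = (1/2)(1)((0) + (0) - (sin(2*θ))) = -sin(2*θ)/2
Γ^φ_{θ φ} = (1/2) g^{φφ} (∂_θ g_{φφ} + ∂_φ g_{φθ} - ∂_φ g_{θφ}) = (1/2)(1/sin(θ)^2)((sin(2*θ)) + (0) - (0)) = 1/tan(θ)
All other Christoffel symbols are zero.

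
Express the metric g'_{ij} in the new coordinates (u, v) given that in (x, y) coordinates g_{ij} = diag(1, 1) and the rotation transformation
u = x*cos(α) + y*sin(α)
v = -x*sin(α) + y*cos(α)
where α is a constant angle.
Invert the transformation: x = u*cos(α) - v*sin(α), y = u*sin(α) + v*cos(α)
g'_{ij} = (∂x^k/∂x'^i)(∂x^l/∂x'^j) g_{kl}; with g_{kl} = δ_{kl} this is Σ_k (∂x^k/∂x'^i)(∂x^k/∂x'^j).
Jacobian: ∂x/∂u = cos(α), ∂x/∂v = -sin(α), ∂y/∂u = sin(α), ∂y/∂v = cos(α)
g'_{uu} = (cos(α))(cos(α)) + (sin(α))(sin(α)) = 1
g'_{uv} = (cos(α))(-sin(α)) + (sin(α))(cos(α)) = 0
g'_{vv} = (-sin(α))(-sin(α)) + (cos(α))(cos(α)) = 1
g'_{ij} = diag(1, 1)
The Euclidean metric is invariant under rotations.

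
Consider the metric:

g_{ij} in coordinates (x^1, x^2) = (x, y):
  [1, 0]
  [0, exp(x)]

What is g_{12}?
With x^1 = x, x^2 = y, g_{12} = g_{xy} is the row-1, column-2 entry of the matrix.
g_{12} = 0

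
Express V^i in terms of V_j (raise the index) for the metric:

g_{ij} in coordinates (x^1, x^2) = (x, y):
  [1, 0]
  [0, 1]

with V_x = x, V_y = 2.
Inverse metric (diagonal): g^{xx} = 1, g^{yy} = 1
V^i = g^{ij} V_j:
V^x = (1)(x) + (0)(2) = x
V^y = (0)(x) + (1)(2) = 2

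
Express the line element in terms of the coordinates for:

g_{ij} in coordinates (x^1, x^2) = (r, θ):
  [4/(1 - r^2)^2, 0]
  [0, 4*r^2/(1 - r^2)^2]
ds^2 = g_{ij} dx^i dx^j; only the non-zero components contribute.
ds^2 = (4/(1 - r^2)^2) dr^2 + (4*r^2/(1 - r^2)^2) dθ^2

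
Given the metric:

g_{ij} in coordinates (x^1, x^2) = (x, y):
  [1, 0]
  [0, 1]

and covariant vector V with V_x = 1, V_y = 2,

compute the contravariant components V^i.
Inverse metric (diagonal): g^{xx} = 1, g^{yy} = 1
V^i = g^{ij} V_j:
V^x = (1)(1) + (0)(2) = 1
V^y = (0)(1) + (1)(2) = 2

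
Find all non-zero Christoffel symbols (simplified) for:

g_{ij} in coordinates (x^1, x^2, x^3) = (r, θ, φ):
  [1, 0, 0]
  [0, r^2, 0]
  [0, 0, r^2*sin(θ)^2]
Using Γ^k_{ij} = (1/2) g^{km} (∂_i g_{mj} + ∂_j g_{mi} - ∂_m g_{ij}); the metric is diagonal, so only the m = k term contributes.
Non-zero symbols (using the symmetry Γ^k_{ij} = Γ^k_{ji}):
Γ^r_{θ θ} = (1/2) g^{rr} (∂_θ g_{rθ} + ∂_θ g_{rθ} - ∂_r g_{θθ}) = (1/2)(1)((0) + (0) - (2*r)) = -r
Γ^r_{φ φ} = (1/2) g^{rr} (∂_φ g_{rφ} + ∂_φ g_{rφ} - ∂_r g_{φφ}) = (1/2)(1)((0) + (0) - (2*r*sin(θ)^2)) = -r*sin(θ)^2
Γ^θ_{r θ} = (1/2) g^{θθ} (∂_r g_{θθ} + ∂_θ g_{θr} - ∂_θ g_{rθ}) = (1/2)(1/r^2)((2*r) + (0) - (0)) = 1/r
Γ^θ_{φ φ} = (1/2) g^{θθ} (∂_φ g_{θφ} + ∂_φ g_{θφ} - ∂_θ g_{φφ}) = (1/2)(1/r^2)((0) + (0) - (r^2*sin(2*θ))) = -sin(2*θ)/2
Γ^φ_{r φ} = (1/2) g^{φφ} (∂_r g_{φφ} + ∂_φ g_{φr} - ∂_φ g_{rφ}) = (1/2)(1/(r^2*sin(θ)^2))((2*r*sin(θ)^2) + (0) - (0)) = 1/r
Γ^φ_{θ φ} = (1/2) g^{φφ} (∂_θ g_{φφ} + ∂_φ g_{φθ} - ∂_φ g_{θφ}) = (1/2)(1/(r^2*sin(θ)^2))((r^2*sin(2*θ)) + (0) - (0)) = 1/tan(θ)
All other Christoffel symbols are zero.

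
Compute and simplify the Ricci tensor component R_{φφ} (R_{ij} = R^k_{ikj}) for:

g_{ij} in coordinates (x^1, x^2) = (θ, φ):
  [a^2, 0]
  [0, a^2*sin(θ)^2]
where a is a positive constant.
Non-zero Christoffel symbols (Γ^k_{ij} = Γ^k_{ji}):
Γ^θ_{φ φ} = -sin(2*θ)/2
Γ^φ_{θ φ} = 1/tan(θ)
R^θ_{φ θ φ} = ∂_θ Γ^θ_{φ φ} - ∂_φ Γ^θ_{φ θ} + Γ^θ_{θ m} Γ^m_{φ φ} - Γ^θ_{φ m} Γ^m_{φ θ}
  = (-cos(2*θ)) - (0) + (0) - (-cos(θ)^2) = sin(θ)^2
R^φ_{φ φ φ} = 0 (a repeated index in an antisymmetric pair)
R_{φφ} = R^θ_{φ θ φ} + R^φ_{φ φ φ} = (sin(θ)^2) + (0) = sin(θ)^2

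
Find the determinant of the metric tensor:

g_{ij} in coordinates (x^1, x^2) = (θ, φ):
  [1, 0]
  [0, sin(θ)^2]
For a 2×2 metric: det(g) = g_{11}·g_{22} - g_{12}·g_{21}
= (1)·(sin(θ)^2) - (0)·(0)
= sin(θ)^2 - 0
det(g) = sin(θ)^2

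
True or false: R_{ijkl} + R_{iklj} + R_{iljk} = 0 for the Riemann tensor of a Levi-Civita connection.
This is the first (algebraic) Bianchi identity.
True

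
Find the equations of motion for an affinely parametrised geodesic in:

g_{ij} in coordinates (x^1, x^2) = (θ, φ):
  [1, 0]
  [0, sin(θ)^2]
Geodesic equation: d^2x^k/dλ^2 + Γ^k_{ij} (dx^i/dλ)(dx^j/dλ) = 0.
Non-zero Christoffel symbols:
Γ^θ_{φ φ} = -sin(2*θ)/2
Γ^φ_{θ φ} = 1/tan(θ)
Substituting (the symmetric pair Γ^k_{ij}, Γ^k_{ji} combines into a factor 2):
d^2θ/dλ^2 - (sin(2*θ)/2) (dφ/dλ)^2 = 0
d^2φ/dλ^2 + (2/tan(θ)) (dθ/dλ)(dφ/dλ) = 0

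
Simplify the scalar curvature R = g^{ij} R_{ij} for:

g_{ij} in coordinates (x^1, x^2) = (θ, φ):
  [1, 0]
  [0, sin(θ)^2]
Non-zero Christoffel symbols (Γ^k_{ij} = Γ^k_{ji}):
Γ^θ_{φ φ} = -sin(2*θ)/2
Γ^φ_{θ φ} = 1/tan(θ)
Ricci tensor (R_{ij} = R^k_{ikj}): R_{θθ} = 1, R_{θφ} = 0, R_{φφ} = sin(θ)^2
Inverse metric: g^{θθ} = 1, g^{φφ} = 1/sin(θ)^2
R = g^{ij} R_{ij} = (1)(1) + (1/sin(θ)^2)(sin(θ)^2) = 2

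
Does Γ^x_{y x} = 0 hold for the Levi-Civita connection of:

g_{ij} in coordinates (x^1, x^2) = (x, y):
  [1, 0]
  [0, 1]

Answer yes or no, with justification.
Γ^x_{y x} = (1/2) g^{xx} (∂_y g_{xx} + ∂_x g_{xy} - ∂_x g_{yx}) = (1/2)(1)((0) + (0) - (0)) = 0
This equals the proposed value 0.
Yes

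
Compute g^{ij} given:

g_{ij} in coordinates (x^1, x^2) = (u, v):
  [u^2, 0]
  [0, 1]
The metric is diagonal, so g^{ij} is diagonal with entries 1/g_{ii}: diag(1/(u^2), 1).
g^{ij}:
  [1/u^2, 0]
  [0, 1]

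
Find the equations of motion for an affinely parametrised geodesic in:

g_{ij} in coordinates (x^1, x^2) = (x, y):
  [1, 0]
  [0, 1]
Geodesic equation: d^2x^k/dλ^2 + Γ^k_{ij} (dx^i/dλ)(dx^j/dλ) = 0.
All Christoffel symbols vanish, so the geodesics are straight lines:
d^2x/dλ^2 = 0
d^2y/dλ^2 = 0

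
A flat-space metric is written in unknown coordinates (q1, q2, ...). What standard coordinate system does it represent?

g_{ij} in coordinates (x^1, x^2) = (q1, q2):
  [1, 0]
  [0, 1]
All components are constant and the metric is the identity, i.e. orthonormal rectilinear coordinates.
Cartesian (2D) coordinates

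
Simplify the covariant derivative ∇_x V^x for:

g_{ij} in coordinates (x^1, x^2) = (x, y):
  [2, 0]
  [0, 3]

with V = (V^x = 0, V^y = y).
All Christoffel symbols are zero.
∇_x V^x = ∂_x V^x + Γ^x_{x j} V^j
  = (0) + (0)(0) + (0)(y)
  = 0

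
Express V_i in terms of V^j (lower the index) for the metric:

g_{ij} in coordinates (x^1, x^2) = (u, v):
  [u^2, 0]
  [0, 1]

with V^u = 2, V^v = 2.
V_i = g_{ij} V^j:
V_u = (u^2)(2) + (0)(2) = 2*u^2
V_v = (0)(2) + (1)(2) = 2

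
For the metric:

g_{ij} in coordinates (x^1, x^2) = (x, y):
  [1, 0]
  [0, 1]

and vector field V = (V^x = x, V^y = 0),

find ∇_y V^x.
All Christoffel symbols are zero.
∇_y V^x = ∂_y V^x + Γ^x_{y j} V^j
  = (0) + (0)(x) + (0)(0)
  = 0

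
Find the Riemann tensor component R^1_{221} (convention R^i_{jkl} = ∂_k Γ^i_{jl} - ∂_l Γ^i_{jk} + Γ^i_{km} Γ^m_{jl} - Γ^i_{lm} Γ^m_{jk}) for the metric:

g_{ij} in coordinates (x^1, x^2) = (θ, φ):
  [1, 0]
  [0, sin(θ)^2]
Non-zero Christoffel symbols (Γ^k_{ij} = Γ^k_{ji}):
Γ^θ_{φ φ} = -sin(2*θ)/2
Γ^φ_{θ φ} = 1/tan(θ)
R^θ_{φ φ θ} = ∂_φ Γ^θ_{φ θ} - ∂_θ Γ^θ_{φ φ} + Γ^θ_{φ m} Γ^m_{φ θ} - Γ^θ_{θ m} Γ^m_{φ φ}
  = (0) - (-cos(2*θ)) + (-cos(θ)^2) - (0) = -sin(θ)^2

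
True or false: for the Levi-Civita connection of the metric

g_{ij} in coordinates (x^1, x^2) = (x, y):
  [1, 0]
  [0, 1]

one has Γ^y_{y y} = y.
Γ^y_{y y} = (1/2) g^{yy} (∂_y g_{yy} + ∂_y g_{yy} - ∂_y g_{yy}) = (1/2)(1)((0) + (0) - (0)) = 0
This differs from the proposed value y.
False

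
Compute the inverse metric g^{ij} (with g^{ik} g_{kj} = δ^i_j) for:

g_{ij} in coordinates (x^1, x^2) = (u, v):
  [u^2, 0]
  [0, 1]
The metric is diagonal, so g^{ij} is diagonal with entries 1/g_{ii}: diag(1/(u^2), 1).
g^{ij}:
  [1/u^2, 0]
  [0, 1]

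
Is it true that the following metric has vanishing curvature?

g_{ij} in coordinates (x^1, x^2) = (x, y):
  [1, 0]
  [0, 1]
All metric components are constant, so every Christoffel symbol vanishes and R^i_{jkl} = 0.
Yes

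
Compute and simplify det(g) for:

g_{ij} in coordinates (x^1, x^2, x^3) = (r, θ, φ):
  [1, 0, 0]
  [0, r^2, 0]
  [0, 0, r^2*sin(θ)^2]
Diagonal metric: det(g) = g_{11}·g_{22}·g_{33}
= (1)·(r^2)·(r^2*sin(θ)^2)
det(g) = r^4*sin(θ)^2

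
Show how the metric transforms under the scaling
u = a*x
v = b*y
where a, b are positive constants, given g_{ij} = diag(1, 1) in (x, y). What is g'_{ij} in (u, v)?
Invert the transformation: x = u/a, y = v/b
g'_{ij} = (∂x^k/∂x'^i)(∂x^l/∂x'^j) g_{kl}; with g_{kl} = δ_{kl} this is Σ_k (∂x^k/∂x'^i)(∂x^k/∂x'^j).
Jacobian: ∂x/∂u = 1/a, ∂x/∂v = 0, ∂y/∂u = 0, ∂y/∂v = 1/b
g'_{uu} = (1/a)(1/a) + (0)(0) = 1/a^2
g'_{uv} = (1/a)(0) + (0)(1/b) = 0
g'_{vv} = (0)(0) + (1/b)(1/b) = 1/b^2
g'_{ij} = diag(1/a^2, 1/b^2)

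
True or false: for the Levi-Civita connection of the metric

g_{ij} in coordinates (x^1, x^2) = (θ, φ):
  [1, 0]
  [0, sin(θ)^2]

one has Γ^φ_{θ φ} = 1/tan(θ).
Γ^φ_{θ φ} = (1/2) g^{φφ} (∂_θ g_{φφ} + ∂_φ g_{φθ} - ∂_φ g_{θφ}) = (1/2)(1/sin(θ)^2)((sin(2*θ)) + (0) - (0)) = 1/tan(θ)
This equals the proposed value 1/tan(θ).
True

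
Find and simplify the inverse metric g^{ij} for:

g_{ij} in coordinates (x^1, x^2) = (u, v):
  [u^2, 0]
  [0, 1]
The metric is diagonal, so g^{ij} is diagonal with entries 1/g_{ii}: diag(1/(u^2), 1).
g^{ij}:
  [1/u^2, 0]
  [0, 1]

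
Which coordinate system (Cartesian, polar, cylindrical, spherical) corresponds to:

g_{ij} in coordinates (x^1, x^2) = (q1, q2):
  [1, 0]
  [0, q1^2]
The line element ds^2 = dq1^2 + q1^2 dq2^2 is dr^2 + r^2 dθ^2 with q1 = r, q2 = θ.
polar coordinates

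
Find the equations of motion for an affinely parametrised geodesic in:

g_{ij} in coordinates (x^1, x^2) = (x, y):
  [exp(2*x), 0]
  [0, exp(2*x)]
Geodesic equation: d^2x^k/dλ^2 + Γ^k_{ij} (dx^i/dλ)(dx^j/dλ) = 0.
Non-zero Christoffel symbols:
Γ^x_{x x} = 1
Γ^x_{y y} = -1
Γ^y_{x y} = 1
Substituting (the symmetric pair Γ^k_{ij}, Γ^k_{ji} combines into a factor 2):
d^2x/dλ^2 + (dx/dλ)^2 - (dy/dλ)^2 = 0
d^2y/dλ^2 + 2 (dx/dλ)(dy/dλ) = 0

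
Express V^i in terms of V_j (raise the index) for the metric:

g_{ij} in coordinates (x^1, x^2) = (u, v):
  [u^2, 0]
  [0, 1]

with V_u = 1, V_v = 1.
Inverse metric (diagonal): g^{uu} = 1/u^2, g^{vv} = 1
V^i = g^{ij} V_j:
V^u = (1/u^2)(1) + (0)(1) = 1/u^2
V^v = (0)(1) + (1)(1) = 1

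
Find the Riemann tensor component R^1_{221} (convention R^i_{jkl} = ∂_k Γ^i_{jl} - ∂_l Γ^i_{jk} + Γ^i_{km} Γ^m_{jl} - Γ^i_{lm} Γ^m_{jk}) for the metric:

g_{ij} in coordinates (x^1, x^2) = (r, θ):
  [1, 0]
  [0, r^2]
Non-zero Christoffel symbols (Γ^k_{ij} = Γ^k_{ji}):
Γ^r_{θ θ} = -r
Γ^θ_{r θ} = 1/r
R^r_{θ θ r} = ∂_θ Γ^r_{θ r} - ∂_r Γ^r_{θ θ} + Γ^r_{θ m} Γ^m_{θ r} - Γ^r_{r m} Γ^m_{θ θ}
  = (0) - (-1) + (-1) - (0) = 0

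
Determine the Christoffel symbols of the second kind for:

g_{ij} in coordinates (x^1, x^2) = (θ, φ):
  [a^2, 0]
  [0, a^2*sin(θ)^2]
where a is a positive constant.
Using Γ^k_{ij} = (1/2) g^{km} (∂_i g_{mj} + ∂_j g_{mi} - ∂_m g_{ij}); the metric is diagonal, so only the m = k term contributes.
Non-zero symbols (using the symmetry Γ^k_{ij} = Γ^k_{ji}):
Γ^θ_{φ φ} = (1/2) g^{θθ} (∂_φ g_{θφ} + ∂_φ g_{θφ} - ∂_θ g_{φφ}) = (1/2)(1/a^2)((0) + (0) - (a^2*sin(2*θ))) = -sin(2*θ)/2
Γ^φ_{θ φ} = (1/2) g^{φφ} (∂_θ g_{φφ} + ∂_φ g_{φθ} - ∂_φ g_{θφ}) = (1/2)(1/(a^2*sin(θ)^2))((a^2*sin(2*θ)) + (0) - (0)) = 1/tan(θ)
All other Christoffel symbols are zero.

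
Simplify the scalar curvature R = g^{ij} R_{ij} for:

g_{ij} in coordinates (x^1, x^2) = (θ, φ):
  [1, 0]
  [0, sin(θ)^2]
Non-zero Christoffel symbols (Γ^k_{ij} = Γ^k_{ji}):
Γ^θ_{φ φ} = -sin(2*θ)/2
Γ^φ_{θ φ} = 1/tan(θ)
Ricci tensor (R_{ij} = R^k_{ikj}): R_{θθ} = 1, R_{θφ} = 0, R_{φφ} = sin(θ)^2
Inverse metric: g^{θθ} = 1, g^{φφ} = 1/sin(θ)^2
R = g^{ij} R_{ij} = (1)(1) + (1/sin(θ)^2)(sin(θ)^2) = 2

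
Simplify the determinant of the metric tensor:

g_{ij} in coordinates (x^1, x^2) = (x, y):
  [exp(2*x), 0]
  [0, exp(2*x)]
For a 2×2 metric: det(g) = g_{11}·g_{22} - g_{12}·g_{21}
= (exp(2*x))·(exp(2*x)) - (0)·(0)
= exp(4*x) - 0
det(g) = exp(4*x)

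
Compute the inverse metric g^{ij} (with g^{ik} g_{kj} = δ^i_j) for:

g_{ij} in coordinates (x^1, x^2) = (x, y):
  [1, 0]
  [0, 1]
The metric is diagonal, so g^{ij} is diagonal with entries 1/g_{ii}: diag(1, 1).
g^{ij}:
  [1, 0]
  [0, 1]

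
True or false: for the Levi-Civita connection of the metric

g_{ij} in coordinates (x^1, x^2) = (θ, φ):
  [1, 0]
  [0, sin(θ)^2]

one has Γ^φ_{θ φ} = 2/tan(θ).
Γ^φ_{θ φ} = (1/2) g^{φφ} (∂_θ g_{φφ} + ∂_φ g_{φθ} - ∂_φ g_{θφ}) = (1/2)(1/sin(θ)^2)((sin(2*θ)) + (0) - (0)) = 1/tan(θ)
This differs from the proposed value 2/tan(θ).
False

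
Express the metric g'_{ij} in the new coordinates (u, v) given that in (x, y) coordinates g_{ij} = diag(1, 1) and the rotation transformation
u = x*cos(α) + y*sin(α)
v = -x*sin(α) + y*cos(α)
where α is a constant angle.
Invert the transformation: x = u*cos(α) - v*sin(α), y = u*sin(α) + v*cos(α)
g'_{ij} = (∂x^k/∂x'^i)(∂x^l/∂x'^j) g_{kl}; with g_{kl} = δ_{kl} this is Σ_k (∂x^k/∂x'^i)(∂x^k/∂x'^j).
Jacobian: ∂x/∂u = cos(α), ∂x/∂v = -sin(α), ∂y/∂u = sin(α), ∂y/∂v = cos(α)
g'_{uu} = (cos(α))(cos(α)) + (sin(α))(sin(α)) = 1
g'_{uv} = (cos(α))(-sin(α)) + (sin(α))(cos(α)) = 0
g'_{vv} = (-sin(α))(-sin(α)) + (cos(α))(cos(α)) = 1
g'_{ij} = diag(1, 1)
The Euclidean metric is invariant under rotations.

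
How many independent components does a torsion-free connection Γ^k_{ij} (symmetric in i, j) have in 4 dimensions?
Γ^k_{ij} has n choices for the upper index and n(n+1)/2 independent symmetric lower index pairs.
Total = 4 × 4×5/2 = 4 × 10 = 40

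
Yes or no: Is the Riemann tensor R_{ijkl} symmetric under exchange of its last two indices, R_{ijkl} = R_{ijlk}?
It is antisymmetric in the last pair: R_{ijkl} = -R_{ijlk}.
No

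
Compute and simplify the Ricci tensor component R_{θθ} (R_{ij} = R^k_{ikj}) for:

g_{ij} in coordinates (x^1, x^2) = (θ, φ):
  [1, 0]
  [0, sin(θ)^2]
Non-zero Christoffel symbols (Γ^k_{ij} = Γ^k_{ji}):
Γ^θ_{φ φ} = -sin(2*θ)/2
Γ^φ_{θ φ} = 1/tan(θ)
R^θ_{θ θ θ} = 0 (a repeated index in an antisymmetric pair)
R^φ_{θ φ θ} = ∂_φ Γ^φ_{θ θ} - ∂_θ Γ^φ_{θ φ} + Γ^φ_{φ m} Γ^m_{θ θ} - Γ^φ_{θ m} Γ^m_{θ φ}
  = (0) - (-1/sin(θ)^2) + (0) - (1/tan(θ)^2) = 1
R_{θθ} = R^θ_{θ θ θ} + R^φ_{θ φ θ} = (0) + (1) = 1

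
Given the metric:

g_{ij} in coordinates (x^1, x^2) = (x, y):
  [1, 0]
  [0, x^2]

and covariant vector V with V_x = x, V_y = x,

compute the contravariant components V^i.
Inverse metric (diagonal): g^{xx} = 1, g^{yy} = 1/x^2
V^i = g^{ij} V_j:
V^x = (1)(x) + (0)(x) = x
V^y = (0)(x) + (1/x^2)(x) = 1/x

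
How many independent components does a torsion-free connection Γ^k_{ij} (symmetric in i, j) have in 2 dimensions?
Γ^k_{ij} has n choices for the upper index and n(n+1)/2 independent symmetric lower index pairs.
Total = 2 × 2×3/2 = 2 × 3 = 6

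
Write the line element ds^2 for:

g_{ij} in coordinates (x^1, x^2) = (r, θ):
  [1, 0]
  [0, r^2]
ds^2 = g_{ij} dx^i dx^j; only the non-zero components contribute.
ds^2 = dr^2 + r^2 dθ^2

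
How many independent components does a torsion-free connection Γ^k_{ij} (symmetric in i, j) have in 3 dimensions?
Γ^k_{ij} has n choices for the upper index and n(n+1)/2 independent symmetric lower index pairs.
Total = 3 × 3×4/2 = 3 × 6 = 18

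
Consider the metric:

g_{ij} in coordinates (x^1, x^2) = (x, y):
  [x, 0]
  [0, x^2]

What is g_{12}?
With x^1 = x, x^2 = y, g_{12} = g_{xy} is the row-1, column-2 entry of the matrix.
g_{12} = 0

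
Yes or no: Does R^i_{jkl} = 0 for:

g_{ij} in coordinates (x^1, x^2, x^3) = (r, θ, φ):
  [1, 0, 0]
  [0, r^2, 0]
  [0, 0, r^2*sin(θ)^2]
Non-zero Christoffel symbols:
Γ^r_{θ θ} = -r
Γ^r_{φ φ} = -r*sin(θ)^2
Γ^θ_{r θ} = 1/r
Γ^θ_{φ φ} = -sin(2*θ)/2
Γ^φ_{r φ} = 1/r
Γ^φ_{θ φ} = 1/tan(θ)
Ricci tensor: R_{rr} = 0, R_{rθ} = 0, R_{rφ} = 0, R_{θθ} = 0, R_{θφ} = 0, R_{φφ} = 0
All R_{ij} vanish; in 3 dimensions the Riemann tensor is fully determined by the Ricci tensor, so R^i_{jkl} = 0: the metric is flat (curvilinear coordinates on flat space).
Yes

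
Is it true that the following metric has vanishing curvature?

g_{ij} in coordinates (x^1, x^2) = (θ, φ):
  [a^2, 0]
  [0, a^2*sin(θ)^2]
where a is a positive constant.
Non-zero Christoffel symbols:
Γ^θ_{φ φ} = -sin(2*θ)/2
Γ^φ_{θ φ} = 1/tan(θ)
Ricci tensor: R_{θθ} = 1, R_{θφ} = 0, R_{φφ} = sin(θ)^2
The Ricci tensor is non-zero, so the Riemann tensor is non-zero: not flat.
No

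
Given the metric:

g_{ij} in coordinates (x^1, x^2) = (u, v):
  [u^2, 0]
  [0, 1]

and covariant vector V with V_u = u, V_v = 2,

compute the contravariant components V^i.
Inverse metric (diagonal): g^{uu} = 1/u^2, g^{vv} = 1
V^i = g^{ij} V_j:
V^u = (1/u^2)(u) + (0)(2) = 1/u
V^v = (0)(u) + (1)(2) = 2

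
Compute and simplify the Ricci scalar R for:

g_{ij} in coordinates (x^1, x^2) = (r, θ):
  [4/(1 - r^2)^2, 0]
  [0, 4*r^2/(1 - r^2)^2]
Non-zero Christoffel symbols (Γ^k_{ij} = Γ^k_{ji}):
Γ^r_{r r} = 2*r/(1 - r^2)
Γ^r_{θ θ} = (r^3 + r)/(r^2 - 1)
Γ^θ_{r θ} = (-r^2 - 1)/(r^3 - r)
Ricci tensor (R_{ij} = R^k_{ikj}): R_{rr} = -4/(r^2 - 1)^2, R_{rθ} = 0, R_{θθ} = -4*r^2/(r^2 - 1)^2
Inverse metric: g^{rr} = (1 - r^2)^2/4, g^{θθ} = (1 - r^2)^2/(4*r^2)
R = g^{ij} R_{ij} = ((1 - r^2)^2/4)(-4/(r^2 - 1)^2) + ((1 - r^2)^2/(4*r^2))(-4*r^2/(r^2 - 1)^2) = -2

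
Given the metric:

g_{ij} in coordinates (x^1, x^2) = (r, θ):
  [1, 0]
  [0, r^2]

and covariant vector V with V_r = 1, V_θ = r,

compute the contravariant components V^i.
Inverse metric (diagonal): g^{rr} = 1, g^{θθ} = 1/r^2
V^i = g^{ij} V_j:
V^r = (1)(1) + (0)(r) = 1
V^θ = (0)(1) + (1/r^2)(r) = 1/r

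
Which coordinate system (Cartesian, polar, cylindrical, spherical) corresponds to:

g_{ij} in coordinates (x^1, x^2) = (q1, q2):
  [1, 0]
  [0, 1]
All components are constant and the metric is the identity, i.e. orthonormal rectilinear coordinates.
Cartesian (2D) coordinates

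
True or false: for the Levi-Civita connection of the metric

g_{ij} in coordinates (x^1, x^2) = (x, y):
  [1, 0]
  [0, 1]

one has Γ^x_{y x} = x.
Γ^x_{y x} = (1/2) g^{xx} (∂_y g_{xx} + ∂_x g_{xy} - ∂_x g_{yx}) = (1/2)(1)((0) + (0) - (0)) = 0
This differs from the proposed value x.
False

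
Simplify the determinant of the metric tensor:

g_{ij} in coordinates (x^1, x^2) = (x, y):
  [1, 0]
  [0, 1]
For a 2×2 metric: det(g) = g_{11}·g_{22} - g_{12}·g_{21}
= (1)·(1) - (0)·(0)
= 1 - 0
det(g) = 1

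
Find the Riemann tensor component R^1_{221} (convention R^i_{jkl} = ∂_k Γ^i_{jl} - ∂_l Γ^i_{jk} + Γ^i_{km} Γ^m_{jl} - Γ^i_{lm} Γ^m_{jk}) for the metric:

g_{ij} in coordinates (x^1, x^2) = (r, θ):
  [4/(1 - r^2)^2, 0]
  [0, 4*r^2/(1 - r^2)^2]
Non-zero Christoffel symbols (Γ^k_{ij} = Γ^k_{ji}):
Γ^r_{r r} = 2*r/(1 - r^2)
Γ^r_{θ θ} = (r^3 + r)/(r^2 - 1)
Γ^θ_{r θ} = (-r^2 - 1)/(r^3 - r)
R^r_{θ θ r} = ∂_θ Γ^r_{θ r} - ∂_r Γ^r_{θ θ} + Γ^r_{θ m} Γ^m_{θ r} - Γ^r_{r m} Γ^m_{θ θ}
  = (0) - ((r^4 - 4*r^2 - 1)/(r^2 - 1)^2) + (-(r^2 + 1)^2/(r^2 - 1)^2) - (-2*r^2*(r^2 + 1)/(r^2 - 1)^2) = 4*r^2/(r^2 - 1)^2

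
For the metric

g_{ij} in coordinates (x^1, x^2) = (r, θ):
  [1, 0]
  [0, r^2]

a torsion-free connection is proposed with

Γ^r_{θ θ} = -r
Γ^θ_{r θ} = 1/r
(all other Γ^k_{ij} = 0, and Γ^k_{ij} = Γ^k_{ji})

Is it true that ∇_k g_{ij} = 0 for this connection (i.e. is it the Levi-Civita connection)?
Using ∇_k g_{ij} = ∂_k g_{ij} - Γ^m_{ki} g_{mj} - Γ^m_{kj} g_{im}:
e.g. ∇_r g_{θθ} = (2*r) - (r) - (r) = 0
Every component ∇_k g_{ij} vanishes: the connection is metric compatible.
Yes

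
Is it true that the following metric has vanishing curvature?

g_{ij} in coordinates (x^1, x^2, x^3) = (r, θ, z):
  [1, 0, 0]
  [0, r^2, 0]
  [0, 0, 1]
Non-zero Christoffel symbols:
Γ^r_{θ θ} = -r
Γ^θ_{r θ} = 1/r
Ricci tensor: R_{rr} = 0, R_{rθ} = 0, R_{rz} = 0, R_{θθ} = 0, R_{θz} = 0, R_{zz} = 0
All R_{ij} vanish; in 3 dimensions the Riemann tensor is fully determined by the Ricci tensor, so R^i_{jkl} = 0: the metric is flat (curvilinear coordinates on flat space).
Yes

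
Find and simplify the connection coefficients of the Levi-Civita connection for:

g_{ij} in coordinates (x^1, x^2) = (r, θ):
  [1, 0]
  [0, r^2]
Using Γ^k_{ij} = (1/2) g^{km} (∂_i g_{mj} + ∂_j g_{mi} - ∂_m g_{ij}); the metric is diagonal, so only the m = k term contributes.
Non-zero symbols (using the symmetry Γ^k_{ij} = Γ^k_{ji}):
Γ^r_{θ θ} = (1/2) g^{rr} (∂_θ g_{rθ} + ∂_θ g_{rθ} - ∂_r g_{θθ}) = (1/2)(1)((0) + (0) - (2*r)) = -r
Γ^θ_{r θ} = (1/2) g^{θθ} (∂_r g_{θθ} + ∂_θ g_{θr} - ∂_θ g_{rθ}) = (1/2)(1/r^2)((2*r) + (0) - (0)) = 1/r
All other Christoffel symbols are zero.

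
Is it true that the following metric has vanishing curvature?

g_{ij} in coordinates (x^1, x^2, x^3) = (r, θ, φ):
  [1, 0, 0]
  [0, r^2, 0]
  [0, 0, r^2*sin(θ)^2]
Non-zero Christoffel symbols:
Γ^r_{θ θ} = -r
Γ^r_{φ φ} = -r*sin(θ)^2
Γ^θ_{r θ} = 1/r
Γ^θ_{φ φ} = -sin(2*θ)/2
Γ^φ_{r φ} = 1/r
Γ^φ_{θ φ} = 1/tan(θ)
Ricci tensor: R_{rr} = 0, R_{rθ} = 0, R_{rφ} = 0, R_{θθ} = 0, R_{θφ} = 0, R_{φφ} = 0
All R_{ij} vanish; in 3 dimensions the Riemann tensor is fully determined by the Ricci tensor, so R^i_{jkl} = 0: the metric is flat (curvilinear coordinates on flat space).
Yes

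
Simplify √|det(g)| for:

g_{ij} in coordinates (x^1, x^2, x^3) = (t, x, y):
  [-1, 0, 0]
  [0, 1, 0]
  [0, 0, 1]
det(g) = -1
√|det(g)| = 1
Volume element: dV = 1 dt dx dy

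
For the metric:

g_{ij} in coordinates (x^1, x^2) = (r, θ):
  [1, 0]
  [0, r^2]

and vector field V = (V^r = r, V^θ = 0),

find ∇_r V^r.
Non-zero Christoffel symbols:
Γ^r_{θ θ} = -r
Γ^θ_{r θ} = 1/r
∇_r V^r = ∂_r V^r + Γ^r_{r j} V^j
  = (1) + (0)(r) + (0)(0)
  = 1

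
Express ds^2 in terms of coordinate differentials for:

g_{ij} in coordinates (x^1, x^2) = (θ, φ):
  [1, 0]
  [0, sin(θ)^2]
ds^2 = g_{ij} dx^i dx^j; only the non-zero components contribute.
ds^2 = dθ^2 + sin(θ)^2 dφ^2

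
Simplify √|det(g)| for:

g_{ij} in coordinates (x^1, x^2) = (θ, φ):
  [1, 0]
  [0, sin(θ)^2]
det(g) = sin(θ)^2
√|det(g)| = sin(θ) (taking 0 < θ < π so that |sin(θ)| = sin(θ))
Volume element: dV = sin(θ) dθ dφ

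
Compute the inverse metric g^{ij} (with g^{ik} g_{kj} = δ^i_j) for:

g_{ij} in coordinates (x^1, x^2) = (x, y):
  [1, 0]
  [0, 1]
The metric is diagonal, so g^{ij} is diagonal with entries 1/g_{ii}: diag(1, 1).
g^{ij}:
  [1, 0]
  [0, 1]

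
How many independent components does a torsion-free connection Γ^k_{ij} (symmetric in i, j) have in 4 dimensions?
Γ^k_{ij} has n choices for the upper index and n(n+1)/2 independent symmetric lower index pairs.
Total = 4 × 4×5/2 = 4 × 10 = 40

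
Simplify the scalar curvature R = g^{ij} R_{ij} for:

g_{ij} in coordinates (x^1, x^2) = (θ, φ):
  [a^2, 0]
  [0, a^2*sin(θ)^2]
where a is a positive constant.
Non-zero Christoffel symbols (Γ^k_{ij} = Γ^k_{ji}):
Γ^θ_{φ φ} = -sin(2*θ)/2
Γ^φ_{θ φ} = 1/tan(θ)
Ricci tensor (R_{ij} = R^k_{ikj}): R_{θθ} = 1, R_{θφ} = 0, R_{φφ} = sin(θ)^2
Inverse metric: g^{θθ} = 1/a^2, g^{φφ} = 1/(a^2*sin(θ)^2)
R = g^{ij} R_{ij} = (1/a^2)(1) + (1/(a^2*sin(θ)^2))(sin(θ)^2) = 2/a^2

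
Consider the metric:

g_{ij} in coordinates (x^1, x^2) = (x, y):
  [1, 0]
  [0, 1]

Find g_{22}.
With x^1 = x, x^2 = y, g_{22} = g_{yy} is the row-2, column-2 entry of the matrix.
g_{22} = 1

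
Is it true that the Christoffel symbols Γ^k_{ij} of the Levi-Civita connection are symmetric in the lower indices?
The Levi-Civita connection is torsion-free, which is exactly Γ^k_{ij} = Γ^k_{ji}.
Yes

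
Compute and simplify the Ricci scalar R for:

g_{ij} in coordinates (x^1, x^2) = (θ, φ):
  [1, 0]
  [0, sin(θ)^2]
Non-zero Christoffel symbols (Γ^k_{ij} = Γ^k_{ji}):
Γ^θ_{φ φ} = -sin(2*θ)/2
Γ^φ_{θ φ} = 1/tan(θ)
Ricci tensor (R_{ij} = R^k_{ikj}): R_{θθ} = 1, R_{θφ} = 0, R_{φφ} = sin(θ)^2
Inverse metric: g^{θθ} = 1, g^{φφ} = 1/sin(θ)^2
R = g^{ij} R_{ij} = (1)(1) + (1/sin(θ)^2)(sin(θ)^2) = 2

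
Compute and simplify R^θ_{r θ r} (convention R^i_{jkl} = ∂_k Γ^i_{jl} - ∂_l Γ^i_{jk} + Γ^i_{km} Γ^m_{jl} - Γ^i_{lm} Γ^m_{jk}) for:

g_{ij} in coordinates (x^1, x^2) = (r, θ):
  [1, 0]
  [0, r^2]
Non-zero Christoffel symbols (Γ^k_{ij} = Γ^k_{ji}):
Γ^r_{θ θ} = -r
Γ^θ_{r θ} = 1/r
R^θ_{r θ r} = ∂_θ Γ^θ_{r r} - ∂_r Γ^θ_{r θ} + Γ^θ_{θ m} Γ^m_{r r} - Γ^θ_{r m} Γ^m_{r θ}
  = (0) - (-1/r^2) + (0) - (1/r^2) = 0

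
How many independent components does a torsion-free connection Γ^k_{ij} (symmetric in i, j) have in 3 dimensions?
Γ^k_{ij} has n choices for the upper index and n(n+1)/2 independent symmetric lower index pairs.
Total = 3 × 3×4/2 = 3 × 6 = 18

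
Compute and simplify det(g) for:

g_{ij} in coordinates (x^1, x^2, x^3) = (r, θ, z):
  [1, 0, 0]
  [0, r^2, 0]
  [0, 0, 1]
Diagonal metric: det(g) = g_{11}·g_{22}·g_{33}
= (1)·(r^2)·(1)
det(g) = r^2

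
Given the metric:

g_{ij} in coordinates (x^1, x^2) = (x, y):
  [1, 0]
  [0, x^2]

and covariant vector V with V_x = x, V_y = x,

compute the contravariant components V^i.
Inverse metric (diagonal): g^{xx} = 1, g^{yy} = 1/x^2
V^i = g^{ij} V_j:
V^x = (1)(x) + (0)(x) = x
V^y = (0)(x) + (1/x^2)(x) = 1/x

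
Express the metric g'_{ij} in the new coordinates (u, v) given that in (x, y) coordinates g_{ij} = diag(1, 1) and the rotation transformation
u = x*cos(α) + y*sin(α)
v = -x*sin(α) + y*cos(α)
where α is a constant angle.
Invert the transformation: x = u*cos(α) - v*sin(α), y = u*sin(α) + v*cos(α)
g'_{ij} = (∂x^k/∂x'^i)(∂x^l/∂x'^j) g_{kl}; with g_{kl} = δ_{kl} this is Σ_k (∂x^k/∂x'^i)(∂x^k/∂x'^j).
Jacobian: ∂x/∂u = cos(α), ∂x/∂v = -sin(α), ∂y/∂u = sin(α), ∂y/∂v = cos(α)
g'_{uu} = (cos(α))(cos(α)) + (sin(α))(sin(α)) = 1
g'_{uv} = (cos(α))(-sin(α)) + (sin(α))(cos(α)) = 0
g'_{vv} = (-sin(α))(-sin(α)) + (cos(α))(cos(α)) = 1
g'_{ij} = diag(1, 1)
The Euclidean metric is invariant under rotations.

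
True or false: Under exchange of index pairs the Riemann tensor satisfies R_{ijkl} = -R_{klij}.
The pair-exchange symmetry has a plus sign: R_{ijkl} = +R_{klij}.
False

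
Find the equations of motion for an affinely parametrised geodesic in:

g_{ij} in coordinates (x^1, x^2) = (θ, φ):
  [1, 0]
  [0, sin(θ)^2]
Geodesic equation: d^2x^k/dλ^2 + Γ^k_{ij} (dx^i/dλ)(dx^j/dλ) = 0.
Non-zero Christoffel symbols:
Γ^θ_{φ φ} = -sin(2*θ)/2
Γ^φ_{θ φ} = 1/tan(θ)
Substituting (the symmetric pair Γ^k_{ij}, Γ^k_{ji} combines into a factor 2):
d^2θ/dλ^2 - (sin(2*θ)/2) (dφ/dλ)^2 = 0
d^2φ/dλ^2 + (2/tan(θ)) (dθ/dλ)(dφ/dλ) = 0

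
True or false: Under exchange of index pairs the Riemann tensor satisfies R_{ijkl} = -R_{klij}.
The pair-exchange symmetry has a plus sign: R_{ijkl} = +R_{klij}.
False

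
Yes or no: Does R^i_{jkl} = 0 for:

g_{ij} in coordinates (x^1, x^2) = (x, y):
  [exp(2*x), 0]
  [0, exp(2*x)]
Non-zero Christoffel symbols:
Γ^x_{x x} = 1
Γ^x_{y y} = -1
Γ^y_{x y} = 1
Ricci tensor: R_{xx} = 0, R_{xy} = 0, R_{yy} = 0
All R_{ij} vanish; in 2 dimensions the Riemann tensor is fully determined by the Ricci tensor, so R^i_{jkl} = 0: the metric is flat (curvilinear coordinates on flat space).
Yes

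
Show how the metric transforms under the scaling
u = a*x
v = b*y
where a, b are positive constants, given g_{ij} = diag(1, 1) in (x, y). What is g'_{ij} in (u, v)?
Invert the transformation: x = u/a, y = v/b
g'_{ij} = (∂x^k/∂x'^i)(∂x^l/∂x'^j) g_{kl}; with g_{kl} = δ_{kl} this is Σ_k (∂x^k/∂x'^i)(∂x^k/∂x'^j).
Jacobian: ∂x/∂u = 1/a, ∂x/∂v = 0, ∂y/∂u = 0, ∂y/∂v = 1/b
g'_{uu} = (1/a)(1/a) + (0)(0) = 1/a^2
g'_{uv} = (1/a)(0) + (0)(1/b) = 0
g'_{vv} = (0)(0) + (1/b)(1/b) = 1/b^2
g'_{ij} = diag(1/a^2, 1/b^2)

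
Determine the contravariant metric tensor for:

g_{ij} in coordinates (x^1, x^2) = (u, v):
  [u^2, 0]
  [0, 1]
The metric is diagonal, so g^{ij} is diagonal with entries 1/g_{ii}: diag(1/(u^2), 1).
g^{ij}:
  [1/u^2, 0]
  [0, 1]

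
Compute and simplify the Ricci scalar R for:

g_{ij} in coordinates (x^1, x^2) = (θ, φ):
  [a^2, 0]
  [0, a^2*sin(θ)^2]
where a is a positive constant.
Non-zero Christoffel symbols (Γ^k_{ij} = Γ^k_{ji}):
Γ^θ_{φ φ} = -sin(2*θ)/2
Γ^φ_{θ φ} = 1/tan(θ)
Ricci tensor (R_{ij} = R^k_{ikj}): R_{θθ} = 1, R_{θφ} = 0, R_{φφ} = sin(θ)^2
Inverse metric: g^{θθ} = 1/a^2, g^{φφ} = 1/(a^2*sin(θ)^2)
R = g^{ij} R_{ij} = (1/a^2)(1) + (1/(a^2*sin(θ)^2))(sin(θ)^2) = 2/a^2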